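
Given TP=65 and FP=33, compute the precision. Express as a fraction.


Precision = TP / (TP + FP) = 65 / 98 = 65/98.

65/98


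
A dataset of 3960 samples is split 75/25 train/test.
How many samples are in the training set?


Test set = 3960 * 25% = 990. Training set = 3960 - 990 = 2970.

2970


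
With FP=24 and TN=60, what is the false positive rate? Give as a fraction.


FPR = FP / (FP + TN) = 24 / 84 = 2/7.

2/7


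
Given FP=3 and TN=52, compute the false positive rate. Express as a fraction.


FPR = FP / (FP + TN) = 3 / 55 = 3/55.

3/55


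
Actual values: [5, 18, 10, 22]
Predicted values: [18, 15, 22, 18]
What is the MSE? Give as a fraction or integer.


MSE = (1/4) * ((5-18)^2=169 + (18-15)^2=9 + (10-22)^2=144 + (22-18)^2=16). Sum = 338. MSE = 169/2.

169/2


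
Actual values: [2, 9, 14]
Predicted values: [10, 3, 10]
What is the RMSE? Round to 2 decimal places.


MSE = 38.6667. RMSE = sqrt(38.6667) = 6.22.

6.22


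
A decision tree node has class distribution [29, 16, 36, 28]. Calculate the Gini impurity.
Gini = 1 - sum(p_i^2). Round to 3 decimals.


Total = 109. Proportions: 29/109, 16/109, 36/109, 28/109. sum(p_i^2) = 0.2674. Gini = 1 - 0.2674 = 0.7326, which rounds to 0.733.

0.733


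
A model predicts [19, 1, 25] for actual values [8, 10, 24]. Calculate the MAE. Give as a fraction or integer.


MAE = (1/3) * (|8-19|=11 + |10-1|=9 + |24-25|=1). Sum = 21. MAE = 7.

7


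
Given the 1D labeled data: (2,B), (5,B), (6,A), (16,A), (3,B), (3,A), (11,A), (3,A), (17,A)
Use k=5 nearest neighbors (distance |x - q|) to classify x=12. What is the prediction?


Distances: |2-12|=10, |5-12|=7, |6-12|=6, |16-12|=4, |3-12|=9, |3-12|=9, |11-12|=1, |3-12|=9, |17-12|=5. 5 nearest: (11,A), (16,A), (17,A), (6,A), (5,B). Counts: {'A': 4, 'B': 1}. Majority class: A.

A


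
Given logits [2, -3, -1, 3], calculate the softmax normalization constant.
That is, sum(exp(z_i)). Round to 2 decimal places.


Denom = e^2=7.3891 + e^-3=0.0498 + e^-1=0.3679 + e^3=20.0855. Sum = 27.8923, which rounds to 27.89.

27.89


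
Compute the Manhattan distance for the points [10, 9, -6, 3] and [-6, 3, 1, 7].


d = sum of absolute differences: |10--6|=16 + |9-3|=6 + |-6-1|=7 + |3-7|=4 = 33.

33


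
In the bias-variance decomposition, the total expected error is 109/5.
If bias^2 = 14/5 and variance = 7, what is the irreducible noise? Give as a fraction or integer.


Total error = bias^2 + variance + irreducible noise. So irreducible noise = 109/5 - 14/5 - 7 = 12.

12


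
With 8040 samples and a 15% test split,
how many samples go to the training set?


Test set = 8040 * 15% = 1206. Training set = 8040 - 1206 = 6834.

6834


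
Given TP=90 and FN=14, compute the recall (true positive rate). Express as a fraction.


Recall = TP / (TP + FN) = 90 / 104 = 45/52.

45/52


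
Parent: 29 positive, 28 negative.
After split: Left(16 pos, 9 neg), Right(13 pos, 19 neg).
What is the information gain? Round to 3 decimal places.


H(parent) = 0.9998. H(left) = 0.9427, H(right) = 0.9745. Weighted = (25/57)*0.9427 + (32/57)*0.9745 = 0.9606. IG = 0.9998 - 0.9606 = 0.0392, which rounds to 0.039.

0.039


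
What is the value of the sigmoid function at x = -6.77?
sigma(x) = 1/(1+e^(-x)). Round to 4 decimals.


sigma(-6.77) = 1/(1+e^(6.77)) = 1/(1+871.311894) = 1/872.311894 = 0.0011.

0.0011


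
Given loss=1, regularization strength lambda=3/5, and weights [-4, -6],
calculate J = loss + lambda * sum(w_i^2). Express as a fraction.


L2 sq norm = sum(w^2) = 52. J = 1 + 3/5 * 52 = 161/5.

161/5


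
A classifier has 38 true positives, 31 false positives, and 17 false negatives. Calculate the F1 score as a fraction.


Precision = 38/69 = 38/69. Recall = 38/55 = 38/55. F1 = 2*P*R/(P+R) = 19/31.

19/31


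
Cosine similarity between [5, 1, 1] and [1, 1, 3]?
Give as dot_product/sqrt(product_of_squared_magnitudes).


dot = 9. |a|^2 = 27, |b|^2 = 11. cos = 9/sqrt(297).

9/sqrt(297)


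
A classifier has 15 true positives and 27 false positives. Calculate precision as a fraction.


Precision = TP / (TP + FP) = 15 / 42 = 5/14.

5/14


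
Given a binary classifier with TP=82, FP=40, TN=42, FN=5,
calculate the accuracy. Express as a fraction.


Accuracy = (TP + TN) / (TP + TN + FP + FN) = (82 + 42) / 169 = 124/169.

124/169


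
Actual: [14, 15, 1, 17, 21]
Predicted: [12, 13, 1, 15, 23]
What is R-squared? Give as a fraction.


Mean(y) = 68/5. SS_res = 16. SS_tot = 1136/5. R^2 = 1 - 16/(1136/5) = 66/71.

66/71


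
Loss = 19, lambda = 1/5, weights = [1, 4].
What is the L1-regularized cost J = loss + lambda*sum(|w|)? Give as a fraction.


L1 norm = sum(|w|) = 5. J = 19 + 1/5 * 5 = 20.

20


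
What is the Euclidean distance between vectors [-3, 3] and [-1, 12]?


d = sqrt(sum of squared differences). (-3--1)^2=4, (3-12)^2=81. Sum = 85.

sqrt(85)


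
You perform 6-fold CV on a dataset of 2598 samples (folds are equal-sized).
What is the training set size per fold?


Each validation fold has 2598/6 = 433 samples. Training set = 2598 - 433 = 2165.

2165


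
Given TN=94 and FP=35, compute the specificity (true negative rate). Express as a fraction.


Specificity = TN / (TN + FP) = 94 / 129 = 94/129.

94/129


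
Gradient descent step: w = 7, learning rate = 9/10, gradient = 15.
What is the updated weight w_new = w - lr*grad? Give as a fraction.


w_new = 7 - 9/10 * 15 = 7 - 27/2 = -13/2.

-13/2


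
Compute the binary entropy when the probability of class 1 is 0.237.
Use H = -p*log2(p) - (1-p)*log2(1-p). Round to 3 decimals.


H = -0.237*log2(0.237) - 0.763*log2(0.763) = 0.790.

0.790


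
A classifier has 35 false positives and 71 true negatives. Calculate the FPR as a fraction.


FPR = FP / (FP + TN) = 35 / 106 = 35/106.

35/106


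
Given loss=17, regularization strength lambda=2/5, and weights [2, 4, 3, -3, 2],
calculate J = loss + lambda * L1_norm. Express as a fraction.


L1 norm = sum(|w|) = 14. J = 17 + 2/5 * 14 = 113/5.

113/5


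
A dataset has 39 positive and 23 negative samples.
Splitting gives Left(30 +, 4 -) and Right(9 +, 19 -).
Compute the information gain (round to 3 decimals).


H(parent) = 0.9514. H(left) = 0.5226, H(right) = 0.9059. Weighted = (34/62)*0.5226 + (28/62)*0.9059 = 0.6957. IG = 0.9514 - 0.6957 = 0.2557, which rounds to 0.256.

0.256


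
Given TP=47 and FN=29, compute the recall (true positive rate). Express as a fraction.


Recall = TP / (TP + FN) = 47 / 76 = 47/76.

47/76


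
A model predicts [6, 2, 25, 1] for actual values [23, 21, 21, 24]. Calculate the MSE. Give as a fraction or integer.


MSE = (1/4) * ((23-6)^2=289 + (21-2)^2=361 + (21-25)^2=16 + (24-1)^2=529). Sum = 1195. MSE = 1195/4.

1195/4


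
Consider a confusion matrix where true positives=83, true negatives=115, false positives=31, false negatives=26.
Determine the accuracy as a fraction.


Accuracy = (TP + TN) / (TP + TN + FP + FN) = (83 + 115) / 255 = 66/85.

66/85


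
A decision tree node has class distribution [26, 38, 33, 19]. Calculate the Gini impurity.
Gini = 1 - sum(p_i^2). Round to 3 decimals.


Total = 116. Proportions: 26/116, 38/116, 33/116, 19/116. sum(p_i^2) = 0.2653. Gini = 1 - 0.2653 = 0.7347, which rounds to 0.735.

0.735


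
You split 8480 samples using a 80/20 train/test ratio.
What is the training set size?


Test set = 8480 * 20% = 1696. Training set = 8480 - 1696 = 6784.

6784


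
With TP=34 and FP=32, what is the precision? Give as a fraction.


Precision = TP / (TP + FP) = 34 / 66 = 17/33.

17/33


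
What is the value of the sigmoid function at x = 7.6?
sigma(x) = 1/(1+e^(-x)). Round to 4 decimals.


sigma(7.6) = 1/(1+e^(-7.6)) = 1/(1+0.000500) = 1/1.000500 = 0.9995.

0.9995


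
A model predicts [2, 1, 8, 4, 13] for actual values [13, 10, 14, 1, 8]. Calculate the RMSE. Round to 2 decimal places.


MSE = 54.4000. RMSE = sqrt(54.4000) = 7.38.

7.38


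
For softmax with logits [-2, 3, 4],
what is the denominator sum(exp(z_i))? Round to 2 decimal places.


Denom = e^-2=0.1353 + e^3=20.0855 + e^4=54.5982. Sum = 74.8190, which rounds to 74.82.

74.82


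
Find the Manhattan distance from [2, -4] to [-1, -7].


d = sum of absolute differences: |2--1|=3 + |-4--7|=3 = 6.

6


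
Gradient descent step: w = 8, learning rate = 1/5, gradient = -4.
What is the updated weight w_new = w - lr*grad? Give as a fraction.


w_new = 8 - 1/5 * -4 = 8 - -4/5 = 44/5.

44/5


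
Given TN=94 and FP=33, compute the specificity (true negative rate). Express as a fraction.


Specificity = TN / (TN + FP) = 94 / 127 = 94/127.

94/127


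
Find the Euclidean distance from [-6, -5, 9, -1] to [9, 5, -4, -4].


d = sqrt(sum of squared differences). (-6-9)^2=225, (-5-5)^2=100, (9--4)^2=169, (-1--4)^2=9. Sum = 503.

sqrt(503)


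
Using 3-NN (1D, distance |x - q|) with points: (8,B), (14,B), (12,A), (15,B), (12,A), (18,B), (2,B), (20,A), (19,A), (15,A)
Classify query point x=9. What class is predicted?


Distances: |8-9|=1, |14-9|=5, |12-9|=3, |15-9|=6, |12-9|=3, |18-9|=9, |2-9|=7, |20-9|=11, |19-9|=10, |15-9|=6. 3 nearest: (8,B), (12,A), (12,A). Counts: {'B': 1, 'A': 2}. Majority class: A.

A


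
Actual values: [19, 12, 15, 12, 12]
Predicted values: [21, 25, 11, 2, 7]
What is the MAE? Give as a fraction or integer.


MAE = (1/5) * (|19-21|=2 + |12-25|=13 + |15-11|=4 + |12-2|=10 + |12-7|=5). Sum = 34. MAE = 34/5.

34/5


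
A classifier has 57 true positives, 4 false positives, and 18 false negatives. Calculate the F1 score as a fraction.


Precision = 57/61 = 57/61. Recall = 57/75 = 19/25. F1 = 2*P*R/(P+R) = 57/68.

57/68


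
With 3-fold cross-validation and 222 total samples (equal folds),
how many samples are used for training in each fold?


Each validation fold has 222/3 = 74 samples. Training set = 222 - 74 = 148.

148


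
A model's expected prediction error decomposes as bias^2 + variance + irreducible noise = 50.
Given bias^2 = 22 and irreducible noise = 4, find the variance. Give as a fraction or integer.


Total error = bias^2 + variance + irreducible noise. So variance = 50 - 22 - 4 = 24.

24


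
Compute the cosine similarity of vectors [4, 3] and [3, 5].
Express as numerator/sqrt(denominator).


dot = 27. |a|^2 = 25, |b|^2 = 34. cos = 27/sqrt(850).

27/sqrt(850)


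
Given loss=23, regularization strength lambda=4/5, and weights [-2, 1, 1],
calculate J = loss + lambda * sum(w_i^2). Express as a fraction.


L2 sq norm = sum(w^2) = 6. J = 23 + 4/5 * 6 = 139/5.

139/5


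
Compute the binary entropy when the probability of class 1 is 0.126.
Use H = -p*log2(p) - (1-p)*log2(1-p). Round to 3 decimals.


H = -0.126*log2(0.126) - 0.874*log2(0.874) = 0.546.

0.546


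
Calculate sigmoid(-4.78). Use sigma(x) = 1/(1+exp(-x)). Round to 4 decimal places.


sigma(-4.78) = 1/(1+e^(4.78)) = 1/(1+119.104350) = 1/120.104350 = 0.0083.

0.0083


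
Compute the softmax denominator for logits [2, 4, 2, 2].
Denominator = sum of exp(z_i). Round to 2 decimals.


Denom = e^2=7.3891 + e^4=54.5982 + e^2=7.3891 + e^2=7.3891. Sum = 76.7655, which rounds to 76.77.

76.77


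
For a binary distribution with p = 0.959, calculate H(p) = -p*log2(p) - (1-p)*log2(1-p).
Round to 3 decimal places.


H = -0.959*log2(0.959) - 0.041*log2(0.041) = 0.247.

0.247


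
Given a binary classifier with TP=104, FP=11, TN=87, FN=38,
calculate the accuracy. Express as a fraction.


Accuracy = (TP + TN) / (TP + TN + FP + FN) = (104 + 87) / 240 = 191/240.

191/240


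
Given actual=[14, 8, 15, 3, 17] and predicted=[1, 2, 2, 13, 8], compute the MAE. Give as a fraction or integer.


MAE = (1/5) * (|14-1|=13 + |8-2|=6 + |15-2|=13 + |3-13|=10 + |17-8|=9). Sum = 51. MAE = 51/5.

51/5


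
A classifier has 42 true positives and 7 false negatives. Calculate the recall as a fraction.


Recall = TP / (TP + FN) = 42 / 49 = 6/7.

6/7


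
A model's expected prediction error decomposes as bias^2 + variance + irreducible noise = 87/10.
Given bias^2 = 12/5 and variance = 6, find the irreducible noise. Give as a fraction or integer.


Total error = bias^2 + variance + irreducible noise. So irreducible noise = 87/10 - 12/5 - 6 = 3/10.

3/10


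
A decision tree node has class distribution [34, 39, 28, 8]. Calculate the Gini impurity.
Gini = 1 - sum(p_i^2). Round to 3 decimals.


Total = 109. Proportions: 34/109, 39/109, 28/109, 8/109. sum(p_i^2) = 0.2967. Gini = 1 - 0.2967 = 0.7033, which rounds to 0.703.

0.703


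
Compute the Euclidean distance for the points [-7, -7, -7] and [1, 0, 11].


d = sqrt(sum of squared differences). (-7-1)^2=64, (-7-0)^2=49, (-7-11)^2=324. Sum = 437.

sqrt(437)


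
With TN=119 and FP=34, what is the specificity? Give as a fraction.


Specificity = TN / (TN + FP) = 119 / 153 = 7/9.

7/9


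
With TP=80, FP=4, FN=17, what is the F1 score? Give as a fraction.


Precision = 80/84 = 20/21. Recall = 80/97 = 80/97. F1 = 2*P*R/(P+R) = 160/181.

160/181


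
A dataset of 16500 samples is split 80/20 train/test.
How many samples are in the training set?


Test set = 16500 * 20% = 3300. Training set = 16500 - 3300 = 13200.

13200


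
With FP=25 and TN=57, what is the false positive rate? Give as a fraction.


FPR = FP / (FP + TN) = 25 / 82 = 25/82.

25/82


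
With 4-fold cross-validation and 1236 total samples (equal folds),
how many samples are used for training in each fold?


Each validation fold has 1236/4 = 309 samples. Training set = 1236 - 309 = 927.

927


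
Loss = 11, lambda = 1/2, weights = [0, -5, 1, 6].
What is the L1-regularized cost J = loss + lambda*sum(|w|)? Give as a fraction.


L1 norm = sum(|w|) = 12. J = 11 + 1/2 * 12 = 17.

17


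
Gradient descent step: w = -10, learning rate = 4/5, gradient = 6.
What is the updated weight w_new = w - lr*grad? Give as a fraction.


w_new = -10 - 4/5 * 6 = -10 - 24/5 = -74/5.

-74/5


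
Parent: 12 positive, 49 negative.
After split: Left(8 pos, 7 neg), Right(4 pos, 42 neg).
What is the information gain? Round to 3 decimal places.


H(parent) = 0.7153. H(left) = 0.9968, H(right) = 0.4262. Weighted = (15/61)*0.9968 + (46/61)*0.4262 = 0.5665. IG = 0.7153 - 0.5665 = 0.1488, which rounds to 0.149.

0.149


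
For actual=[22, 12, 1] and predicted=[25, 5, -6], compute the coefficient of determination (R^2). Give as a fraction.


Mean(y) = 35/3. SS_res = 107. SS_tot = 662/3. R^2 = 1 - 107/(662/3) = 341/662.

341/662


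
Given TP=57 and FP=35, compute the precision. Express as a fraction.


Precision = TP / (TP + FP) = 57 / 92 = 57/92.

57/92


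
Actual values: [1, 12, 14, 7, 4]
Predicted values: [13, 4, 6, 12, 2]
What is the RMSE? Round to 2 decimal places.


MSE = 60.2000. RMSE = sqrt(60.2000) = 7.76.

7.76


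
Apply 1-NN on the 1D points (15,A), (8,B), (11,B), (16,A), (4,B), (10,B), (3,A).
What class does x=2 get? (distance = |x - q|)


Distances: |15-2|=13, |8-2|=6, |11-2|=9, |16-2|=14, |4-2|=2, |10-2|=8, |3-2|=1. 1 nearest: (3,A). Counts: {'A': 1}. Majority class: A.

A


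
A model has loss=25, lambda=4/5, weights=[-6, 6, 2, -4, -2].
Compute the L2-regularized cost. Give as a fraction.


L2 sq norm = sum(w^2) = 96. J = 25 + 4/5 * 96 = 509/5.

509/5


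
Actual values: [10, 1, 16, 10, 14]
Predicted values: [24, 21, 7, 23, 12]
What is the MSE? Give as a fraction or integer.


MSE = (1/5) * ((10-24)^2=196 + (1-21)^2=400 + (16-7)^2=81 + (10-23)^2=169 + (14-12)^2=4). Sum = 850. MSE = 170.

170


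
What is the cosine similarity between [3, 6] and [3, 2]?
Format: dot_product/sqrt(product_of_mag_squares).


dot = 21. |a|^2 = 45, |b|^2 = 13. cos = 21/sqrt(585).

21/sqrt(585)


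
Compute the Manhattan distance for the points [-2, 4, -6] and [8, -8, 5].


d = sum of absolute differences: |-2-8|=10 + |4--8|=12 + |-6-5|=11 = 33.

33


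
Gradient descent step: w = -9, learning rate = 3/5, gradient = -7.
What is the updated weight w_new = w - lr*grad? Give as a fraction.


w_new = -9 - 3/5 * -7 = -9 - -21/5 = -24/5.

-24/5


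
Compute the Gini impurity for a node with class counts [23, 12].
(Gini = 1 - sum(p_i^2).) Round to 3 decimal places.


Total = 35. Proportions: 23/35, 12/35. sum(p_i^2) = 0.5494. Gini = 1 - 0.5494 = 0.4506, which rounds to 0.451.

0.451


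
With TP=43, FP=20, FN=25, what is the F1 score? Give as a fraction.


Precision = 43/63 = 43/63. Recall = 43/68 = 43/68. F1 = 2*P*R/(P+R) = 86/131.

86/131


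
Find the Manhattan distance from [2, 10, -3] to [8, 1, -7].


d = sum of absolute differences: |2-8|=6 + |10-1|=9 + |-3--7|=4 = 19.

19


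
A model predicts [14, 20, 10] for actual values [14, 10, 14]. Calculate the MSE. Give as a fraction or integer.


MSE = (1/3) * ((14-14)^2=0 + (10-20)^2=100 + (14-10)^2=16). Sum = 116. MSE = 116/3.

116/3


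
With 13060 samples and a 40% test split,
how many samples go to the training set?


Test set = 13060 * 40% = 5224. Training set = 13060 - 5224 = 7836.

7836


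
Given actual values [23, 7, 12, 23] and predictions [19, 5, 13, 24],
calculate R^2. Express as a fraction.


Mean(y) = 65/4. SS_res = 22. SS_tot = 779/4. R^2 = 1 - 22/(779/4) = 691/779.

691/779


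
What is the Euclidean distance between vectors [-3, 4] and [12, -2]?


d = sqrt(sum of squared differences). (-3-12)^2=225, (4--2)^2=36. Sum = 261.

sqrt(261)


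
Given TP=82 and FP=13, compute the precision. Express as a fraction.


Precision = TP / (TP + FP) = 82 / 95 = 82/95.

82/95


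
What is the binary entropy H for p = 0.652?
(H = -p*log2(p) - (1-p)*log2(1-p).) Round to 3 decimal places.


H = -0.652*log2(0.652) - 0.348*log2(0.348) = 0.932.

0.932


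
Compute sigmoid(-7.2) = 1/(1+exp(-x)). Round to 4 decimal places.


sigma(-7.2) = 1/(1+e^(7.2)) = 1/(1+1339.430764) = 1/1340.430764 = 0.0007.

0.0007


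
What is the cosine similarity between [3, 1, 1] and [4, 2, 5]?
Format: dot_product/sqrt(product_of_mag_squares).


dot = 19. |a|^2 = 11, |b|^2 = 45. cos = 19/sqrt(495).

19/sqrt(495)


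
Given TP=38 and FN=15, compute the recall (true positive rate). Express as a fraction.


Recall = TP / (TP + FN) = 38 / 53 = 38/53.

38/53


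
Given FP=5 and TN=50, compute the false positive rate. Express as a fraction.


FPR = FP / (FP + TN) = 5 / 55 = 1/11.

1/11


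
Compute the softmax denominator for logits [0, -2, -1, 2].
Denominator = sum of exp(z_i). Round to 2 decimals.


Denom = e^0=1.0000 + e^-2=0.1353 + e^-1=0.3679 + e^2=7.3891. Sum = 8.8923, which rounds to 8.89.

8.89


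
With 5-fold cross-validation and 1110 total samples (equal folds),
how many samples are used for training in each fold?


Each validation fold has 1110/5 = 222 samples. Training set = 1110 - 222 = 888.

888


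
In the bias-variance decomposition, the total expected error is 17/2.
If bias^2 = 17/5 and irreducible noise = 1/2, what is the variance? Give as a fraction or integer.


Total error = bias^2 + variance + irreducible noise. So variance = 17/2 - 17/5 - 1/2 = 23/5.

23/5


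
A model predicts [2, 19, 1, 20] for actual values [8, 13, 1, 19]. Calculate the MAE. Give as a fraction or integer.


MAE = (1/4) * (|8-2|=6 + |13-19|=6 + |1-1|=0 + |19-20|=1). Sum = 13. MAE = 13/4.

13/4


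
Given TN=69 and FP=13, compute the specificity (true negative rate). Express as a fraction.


Specificity = TN / (TN + FP) = 69 / 82 = 69/82.

69/82


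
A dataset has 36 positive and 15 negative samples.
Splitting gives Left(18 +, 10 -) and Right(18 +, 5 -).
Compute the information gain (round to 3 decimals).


H(parent) = 0.8740. H(left) = 0.9403, H(right) = 0.7554. Weighted = (28/51)*0.9403 + (23/51)*0.7554 = 0.8569. IG = 0.8740 - 0.8569 = 0.0171, which rounds to 0.017.

0.017


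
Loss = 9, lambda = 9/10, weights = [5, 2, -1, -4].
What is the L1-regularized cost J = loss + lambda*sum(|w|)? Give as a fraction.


L1 norm = sum(|w|) = 12. J = 9 + 9/10 * 12 = 99/5.

99/5


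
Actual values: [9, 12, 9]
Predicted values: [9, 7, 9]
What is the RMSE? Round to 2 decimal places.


MSE = 8.3333. RMSE = sqrt(8.3333) = 2.89.

2.89


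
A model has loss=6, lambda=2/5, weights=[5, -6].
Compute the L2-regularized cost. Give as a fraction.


L2 sq norm = sum(w^2) = 61. J = 6 + 2/5 * 61 = 152/5.

152/5


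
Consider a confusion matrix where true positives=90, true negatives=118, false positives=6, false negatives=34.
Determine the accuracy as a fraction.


Accuracy = (TP + TN) / (TP + TN + FP + FN) = (90 + 118) / 248 = 26/31.

26/31


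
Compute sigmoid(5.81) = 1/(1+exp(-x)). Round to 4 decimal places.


sigma(5.81) = 1/(1+e^(-5.81)) = 1/(1+0.002997) = 1/1.002997 = 0.9970.

0.9970


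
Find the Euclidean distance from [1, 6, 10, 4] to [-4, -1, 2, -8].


d = sqrt(sum of squared differences). (1--4)^2=25, (6--1)^2=49, (10-2)^2=64, (4--8)^2=144. Sum = 282.

sqrt(282)


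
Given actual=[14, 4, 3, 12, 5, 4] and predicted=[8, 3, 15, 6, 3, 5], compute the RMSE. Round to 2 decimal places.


MSE = 37.0000. RMSE = sqrt(37.0000) = 6.08.

6.08


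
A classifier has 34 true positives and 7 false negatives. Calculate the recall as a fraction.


Recall = TP / (TP + FN) = 34 / 41 = 34/41.

34/41


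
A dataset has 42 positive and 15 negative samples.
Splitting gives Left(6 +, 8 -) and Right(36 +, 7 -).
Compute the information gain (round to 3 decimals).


H(parent) = 0.8315. H(left) = 0.9852, H(right) = 0.6409. Weighted = (14/57)*0.9852 + (43/57)*0.6409 = 0.7255. IG = 0.8315 - 0.7255 = 0.1060, which rounds to 0.106.

0.106


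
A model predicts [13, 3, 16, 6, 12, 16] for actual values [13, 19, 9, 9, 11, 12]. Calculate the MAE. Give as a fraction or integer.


MAE = (1/6) * (|13-13|=0 + |19-3|=16 + |9-16|=7 + |9-6|=3 + |11-12|=1 + |12-16|=4). Sum = 31. MAE = 31/6.

31/6


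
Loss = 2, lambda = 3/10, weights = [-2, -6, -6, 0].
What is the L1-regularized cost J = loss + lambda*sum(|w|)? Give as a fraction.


L1 norm = sum(|w|) = 14. J = 2 + 3/10 * 14 = 31/5.

31/5


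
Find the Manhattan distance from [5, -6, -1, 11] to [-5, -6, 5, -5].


d = sum of absolute differences: |5--5|=10 + |-6--6|=0 + |-1-5|=6 + |11--5|=16 = 32.

32


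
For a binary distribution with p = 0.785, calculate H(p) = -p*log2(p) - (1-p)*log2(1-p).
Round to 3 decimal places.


H = -0.785*log2(0.785) - 0.215*log2(0.215) = 0.751.

0.751


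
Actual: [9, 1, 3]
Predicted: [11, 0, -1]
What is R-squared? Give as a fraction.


Mean(y) = 13/3. SS_res = 21. SS_tot = 104/3. R^2 = 1 - 21/(104/3) = 41/104.

41/104


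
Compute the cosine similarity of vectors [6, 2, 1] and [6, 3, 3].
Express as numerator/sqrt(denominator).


dot = 45. |a|^2 = 41, |b|^2 = 54. cos = 45/sqrt(2214).

45/sqrt(2214)


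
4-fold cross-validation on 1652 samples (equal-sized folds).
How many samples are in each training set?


Each validation fold has 1652/4 = 413 samples. Training set = 1652 - 413 = 1239.

1239


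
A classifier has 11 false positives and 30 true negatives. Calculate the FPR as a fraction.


FPR = FP / (FP + TN) = 11 / 41 = 11/41.

11/41


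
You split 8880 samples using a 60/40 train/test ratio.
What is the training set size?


Test set = 8880 * 40% = 3552. Training set = 8880 - 3552 = 5328.

5328


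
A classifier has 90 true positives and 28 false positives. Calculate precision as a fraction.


Precision = TP / (TP + FP) = 90 / 118 = 45/59.

45/59


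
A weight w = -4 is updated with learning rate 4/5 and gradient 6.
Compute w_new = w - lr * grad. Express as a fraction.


w_new = -4 - 4/5 * 6 = -4 - 24/5 = -44/5.

-44/5


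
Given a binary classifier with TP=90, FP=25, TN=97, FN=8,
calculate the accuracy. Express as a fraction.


Accuracy = (TP + TN) / (TP + TN + FP + FN) = (90 + 97) / 220 = 17/20.

17/20


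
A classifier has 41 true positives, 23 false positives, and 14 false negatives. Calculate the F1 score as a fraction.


Precision = 41/64 = 41/64. Recall = 41/55 = 41/55. F1 = 2*P*R/(P+R) = 82/119.

82/119


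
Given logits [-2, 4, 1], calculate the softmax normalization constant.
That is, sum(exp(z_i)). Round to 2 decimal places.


Denom = e^-2=0.1353 + e^4=54.5982 + e^1=2.7183. Sum = 57.4518, which rounds to 57.45.

57.45


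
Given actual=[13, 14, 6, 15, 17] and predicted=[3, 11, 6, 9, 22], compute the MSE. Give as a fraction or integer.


MSE = (1/5) * ((13-3)^2=100 + (14-11)^2=9 + (6-6)^2=0 + (15-9)^2=36 + (17-22)^2=25). Sum = 170. MSE = 34.

34


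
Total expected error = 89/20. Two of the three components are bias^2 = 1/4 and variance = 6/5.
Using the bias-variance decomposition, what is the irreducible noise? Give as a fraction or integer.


Total error = bias^2 + variance + irreducible noise. So irreducible noise = 89/20 - 1/4 - 6/5 = 3.

3


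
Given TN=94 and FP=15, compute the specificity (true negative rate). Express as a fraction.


Specificity = TN / (TN + FP) = 94 / 109 = 94/109.

94/109


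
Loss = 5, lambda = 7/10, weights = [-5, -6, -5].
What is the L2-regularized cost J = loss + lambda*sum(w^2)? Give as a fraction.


L2 sq norm = sum(w^2) = 86. J = 5 + 7/10 * 86 = 326/5.

326/5


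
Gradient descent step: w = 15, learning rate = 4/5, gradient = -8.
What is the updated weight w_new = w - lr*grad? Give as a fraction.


w_new = 15 - 4/5 * -8 = 15 - -32/5 = 107/5.

107/5


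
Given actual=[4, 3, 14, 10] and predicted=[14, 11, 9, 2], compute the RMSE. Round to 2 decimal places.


MSE = 63.2500. RMSE = sqrt(63.2500) = 7.95.

7.95


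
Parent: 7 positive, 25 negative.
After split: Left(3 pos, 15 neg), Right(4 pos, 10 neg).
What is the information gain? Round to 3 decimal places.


H(parent) = 0.7579. H(left) = 0.6500, H(right) = 0.8631. Weighted = (18/32)*0.6500 + (14/32)*0.8631 = 0.7432. IG = 0.7579 - 0.7432 = 0.0147, which rounds to 0.015.

0.015


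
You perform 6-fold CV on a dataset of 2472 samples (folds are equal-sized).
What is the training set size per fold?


Each validation fold has 2472/6 = 412 samples. Training set = 2472 - 412 = 2060.

2060


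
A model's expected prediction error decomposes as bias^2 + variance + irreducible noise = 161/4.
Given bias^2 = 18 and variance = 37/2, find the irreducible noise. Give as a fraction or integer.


Total error = bias^2 + variance + irreducible noise. So irreducible noise = 161/4 - 18 - 37/2 = 15/4.

15/4


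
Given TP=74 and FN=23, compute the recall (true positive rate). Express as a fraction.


Recall = TP / (TP + FN) = 74 / 97 = 74/97.

74/97


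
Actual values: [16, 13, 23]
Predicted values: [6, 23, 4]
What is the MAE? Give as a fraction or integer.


MAE = (1/3) * (|16-6|=10 + |13-23|=10 + |23-4|=19). Sum = 39. MAE = 13.

13


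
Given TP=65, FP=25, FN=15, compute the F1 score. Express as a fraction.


Precision = 65/90 = 13/18. Recall = 65/80 = 13/16. F1 = 2*P*R/(P+R) = 13/17.

13/17


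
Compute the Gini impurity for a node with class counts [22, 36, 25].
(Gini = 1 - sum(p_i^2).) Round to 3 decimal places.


Total = 83. Proportions: 22/83, 36/83, 25/83. sum(p_i^2) = 0.3491. Gini = 1 - 0.3491 = 0.6509, which rounds to 0.651.

0.651


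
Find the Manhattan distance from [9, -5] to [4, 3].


d = sum of absolute differences: |9-4|=5 + |-5-3|=8 = 13.

13


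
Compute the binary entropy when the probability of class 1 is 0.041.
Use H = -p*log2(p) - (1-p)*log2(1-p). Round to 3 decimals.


H = -0.041*log2(0.041) - 0.959*log2(0.959) = 0.247.

0.247


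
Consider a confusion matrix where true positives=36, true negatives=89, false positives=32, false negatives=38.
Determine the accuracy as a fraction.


Accuracy = (TP + TN) / (TP + TN + FP + FN) = (36 + 89) / 195 = 25/39.

25/39


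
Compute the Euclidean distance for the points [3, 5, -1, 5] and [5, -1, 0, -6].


d = sqrt(sum of squared differences). (3-5)^2=4, (5--1)^2=36, (-1-0)^2=1, (5--6)^2=121. Sum = 162.

sqrt(162)


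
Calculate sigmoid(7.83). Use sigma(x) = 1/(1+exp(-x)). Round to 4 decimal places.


sigma(7.83) = 1/(1+e^(-7.83)) = 1/(1+0.000398) = 1/1.000398 = 0.9996.

0.9996


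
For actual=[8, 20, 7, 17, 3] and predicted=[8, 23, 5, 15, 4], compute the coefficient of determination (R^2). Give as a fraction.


Mean(y) = 11. SS_res = 18. SS_tot = 206. R^2 = 1 - 18/(206) = 94/103.

94/103


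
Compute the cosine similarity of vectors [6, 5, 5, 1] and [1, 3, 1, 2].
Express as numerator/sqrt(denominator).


dot = 28. |a|^2 = 87, |b|^2 = 15. cos = 28/sqrt(1305).

28/sqrt(1305)


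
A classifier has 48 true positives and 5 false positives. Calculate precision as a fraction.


Precision = TP / (TP + FP) = 48 / 53 = 48/53.

48/53


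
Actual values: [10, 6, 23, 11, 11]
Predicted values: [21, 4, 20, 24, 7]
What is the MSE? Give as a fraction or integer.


MSE = (1/5) * ((10-21)^2=121 + (6-4)^2=4 + (23-20)^2=9 + (11-24)^2=169 + (11-7)^2=16). Sum = 319. MSE = 319/5.

319/5


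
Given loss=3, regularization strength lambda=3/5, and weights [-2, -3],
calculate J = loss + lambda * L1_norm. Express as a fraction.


L1 norm = sum(|w|) = 5. J = 3 + 3/5 * 5 = 6.

6


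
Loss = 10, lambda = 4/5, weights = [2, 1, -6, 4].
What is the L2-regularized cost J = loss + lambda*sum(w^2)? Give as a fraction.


L2 sq norm = sum(w^2) = 57. J = 10 + 4/5 * 57 = 278/5.

278/5


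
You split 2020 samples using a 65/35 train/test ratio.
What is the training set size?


Test set = 2020 * 35% = 707. Training set = 2020 - 707 = 1313.

1313


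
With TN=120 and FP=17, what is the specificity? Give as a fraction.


Specificity = TN / (TN + FP) = 120 / 137 = 120/137.

120/137


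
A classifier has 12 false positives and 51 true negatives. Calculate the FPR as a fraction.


FPR = FP / (FP + TN) = 12 / 63 = 4/21.

4/21


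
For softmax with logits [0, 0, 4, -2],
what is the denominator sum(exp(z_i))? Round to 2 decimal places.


Denom = e^0=1.0000 + e^0=1.0000 + e^4=54.5982 + e^-2=0.1353. Sum = 56.7335, which rounds to 56.73.

56.73


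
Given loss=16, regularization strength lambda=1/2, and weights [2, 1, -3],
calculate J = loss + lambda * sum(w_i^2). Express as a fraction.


L2 sq norm = sum(w^2) = 14. J = 16 + 1/2 * 14 = 23.

23


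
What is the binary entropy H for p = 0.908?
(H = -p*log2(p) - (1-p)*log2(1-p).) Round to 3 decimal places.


H = -0.908*log2(0.908) - 0.092*log2(0.092) = 0.443.

0.443


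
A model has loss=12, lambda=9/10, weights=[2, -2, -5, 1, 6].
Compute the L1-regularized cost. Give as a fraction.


L1 norm = sum(|w|) = 16. J = 12 + 9/10 * 16 = 132/5.

132/5


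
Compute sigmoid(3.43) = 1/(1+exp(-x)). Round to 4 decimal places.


sigma(3.43) = 1/(1+e^(-3.43)) = 1/(1+0.032387) = 1/1.032387 = 0.9686.

0.9686


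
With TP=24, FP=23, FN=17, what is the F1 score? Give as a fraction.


Precision = 24/47 = 24/47. Recall = 24/41 = 24/41. F1 = 2*P*R/(P+R) = 6/11.

6/11


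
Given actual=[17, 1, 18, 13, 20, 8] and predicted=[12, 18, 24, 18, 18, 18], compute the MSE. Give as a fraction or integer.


MSE = (1/6) * ((17-12)^2=25 + (1-18)^2=289 + (18-24)^2=36 + (13-18)^2=25 + (20-18)^2=4 + (8-18)^2=100). Sum = 479. MSE = 479/6.

479/6


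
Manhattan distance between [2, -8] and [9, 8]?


d = sum of absolute differences: |2-9|=7 + |-8-8|=16 = 23.

23


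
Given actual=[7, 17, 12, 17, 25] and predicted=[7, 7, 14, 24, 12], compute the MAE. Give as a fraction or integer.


MAE = (1/5) * (|7-7|=0 + |17-7|=10 + |12-14|=2 + |17-24|=7 + |25-12|=13). Sum = 32. MAE = 32/5.

32/5


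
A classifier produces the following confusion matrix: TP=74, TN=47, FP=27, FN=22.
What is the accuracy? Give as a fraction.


Accuracy = (TP + TN) / (TP + TN + FP + FN) = (74 + 47) / 170 = 121/170.

121/170


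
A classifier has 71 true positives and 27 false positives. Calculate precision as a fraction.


Precision = TP / (TP + FP) = 71 / 98 = 71/98.

71/98


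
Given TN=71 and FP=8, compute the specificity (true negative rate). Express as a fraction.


Specificity = TN / (TN + FP) = 71 / 79 = 71/79.

71/79


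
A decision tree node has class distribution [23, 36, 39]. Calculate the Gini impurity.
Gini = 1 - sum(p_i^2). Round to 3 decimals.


Total = 98. Proportions: 23/98, 36/98, 39/98. sum(p_i^2) = 0.3484. Gini = 1 - 0.3484 = 0.6516, which rounds to 0.652.

0.652


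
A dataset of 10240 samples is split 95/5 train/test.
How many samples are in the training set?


Test set = 10240 * 5% = 512. Training set = 10240 - 512 = 9728.

9728


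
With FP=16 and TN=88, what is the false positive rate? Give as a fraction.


FPR = FP / (FP + TN) = 16 / 104 = 2/13.

2/13


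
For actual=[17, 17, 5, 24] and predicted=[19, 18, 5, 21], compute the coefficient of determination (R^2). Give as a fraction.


Mean(y) = 63/4. SS_res = 14. SS_tot = 747/4. R^2 = 1 - 14/(747/4) = 691/747.

691/747


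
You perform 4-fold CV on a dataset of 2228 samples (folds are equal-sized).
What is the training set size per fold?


Each validation fold has 2228/4 = 557 samples. Training set = 2228 - 557 = 1671.

1671


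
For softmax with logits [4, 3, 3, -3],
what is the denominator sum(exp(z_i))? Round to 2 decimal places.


Denom = e^4=54.5982 + e^3=20.0855 + e^3=20.0855 + e^-3=0.0498. Sum = 94.8190, which rounds to 94.82.

94.82


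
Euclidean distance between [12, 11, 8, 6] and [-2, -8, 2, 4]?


d = sqrt(sum of squared differences). (12--2)^2=196, (11--8)^2=361, (8-2)^2=36, (6-4)^2=4. Sum = 597.

sqrt(597)


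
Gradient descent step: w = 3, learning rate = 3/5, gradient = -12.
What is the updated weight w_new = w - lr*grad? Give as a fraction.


w_new = 3 - 3/5 * -12 = 3 - -36/5 = 51/5.

51/5


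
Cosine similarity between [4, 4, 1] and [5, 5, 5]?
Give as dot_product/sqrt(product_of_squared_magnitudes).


dot = 45. |a|^2 = 33, |b|^2 = 75. cos = 45/sqrt(2475).

45/sqrt(2475)


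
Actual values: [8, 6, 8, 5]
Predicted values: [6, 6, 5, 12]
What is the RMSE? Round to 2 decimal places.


MSE = 15.5000. RMSE = sqrt(15.5000) = 3.94.

3.94


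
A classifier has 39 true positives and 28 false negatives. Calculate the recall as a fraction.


Recall = TP / (TP + FN) = 39 / 67 = 39/67.

39/67


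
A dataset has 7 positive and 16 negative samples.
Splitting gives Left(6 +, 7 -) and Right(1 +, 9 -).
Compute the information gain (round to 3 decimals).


H(parent) = 0.8865. H(left) = 0.9957, H(right) = 0.4690. Weighted = (13/23)*0.9957 + (10/23)*0.4690 = 0.7667. IG = 0.8865 - 0.7667 = 0.1198, which rounds to 0.120.

0.120


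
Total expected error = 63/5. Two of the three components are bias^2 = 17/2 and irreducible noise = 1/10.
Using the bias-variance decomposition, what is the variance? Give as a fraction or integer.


Total error = bias^2 + variance + irreducible noise. So variance = 63/5 - 17/2 - 1/10 = 4.

4


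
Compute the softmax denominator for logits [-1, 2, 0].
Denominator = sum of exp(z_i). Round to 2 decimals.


Denom = e^-1=0.3679 + e^2=7.3891 + e^0=1.0000. Sum = 8.7570, which rounds to 8.76.

8.76


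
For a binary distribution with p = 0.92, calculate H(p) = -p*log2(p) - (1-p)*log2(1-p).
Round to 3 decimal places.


H = -0.92*log2(0.92) - 0.08*log2(0.08) = 0.402.

0.402


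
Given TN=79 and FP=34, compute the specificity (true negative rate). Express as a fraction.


Specificity = TN / (TN + FP) = 79 / 113 = 79/113.

79/113


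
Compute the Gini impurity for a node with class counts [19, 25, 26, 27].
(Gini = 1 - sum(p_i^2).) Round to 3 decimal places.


Total = 97. Proportions: 19/97, 25/97, 26/97, 27/97. sum(p_i^2) = 0.2541. Gini = 1 - 0.2541 = 0.7459, which rounds to 0.746.

0.746


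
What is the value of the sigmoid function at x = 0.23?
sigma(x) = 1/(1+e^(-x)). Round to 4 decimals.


sigma(0.23) = 1/(1+e^(-0.23)) = 1/(1+0.794534) = 1/1.794534 = 0.5572.

0.5572


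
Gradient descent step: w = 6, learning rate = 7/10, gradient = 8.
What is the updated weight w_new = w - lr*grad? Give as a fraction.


w_new = 6 - 7/10 * 8 = 6 - 28/5 = 2/5.

2/5


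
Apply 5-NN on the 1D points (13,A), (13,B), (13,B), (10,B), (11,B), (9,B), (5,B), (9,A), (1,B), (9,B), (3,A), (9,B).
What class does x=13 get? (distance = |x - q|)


Distances: |13-13|=0, |13-13|=0, |13-13|=0, |10-13|=3, |11-13|=2, |9-13|=4, |5-13|=8, |9-13|=4, |1-13|=12, |9-13|=4, |3-13|=10, |9-13|=4. 5 nearest: (13,A), (13,B), (13,B), (11,B), (10,B). Counts: {'A': 1, 'B': 4}. Majority class: B.

B


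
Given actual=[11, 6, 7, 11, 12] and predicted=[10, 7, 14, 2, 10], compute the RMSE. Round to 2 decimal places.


MSE = 27.2000. RMSE = sqrt(27.2000) = 5.22.

5.22


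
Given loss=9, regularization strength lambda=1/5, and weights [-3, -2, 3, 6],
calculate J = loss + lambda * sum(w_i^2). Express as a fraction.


L2 sq norm = sum(w^2) = 58. J = 9 + 1/5 * 58 = 103/5.

103/5


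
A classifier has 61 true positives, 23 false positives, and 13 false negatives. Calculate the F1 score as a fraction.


Precision = 61/84 = 61/84. Recall = 61/74 = 61/74. F1 = 2*P*R/(P+R) = 61/79.

61/79


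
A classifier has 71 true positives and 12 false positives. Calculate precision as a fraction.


Precision = TP / (TP + FP) = 71 / 83 = 71/83.

71/83


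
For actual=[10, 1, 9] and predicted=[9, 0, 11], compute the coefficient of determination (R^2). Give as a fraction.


Mean(y) = 20/3. SS_res = 6. SS_tot = 146/3. R^2 = 1 - 6/(146/3) = 64/73.

64/73


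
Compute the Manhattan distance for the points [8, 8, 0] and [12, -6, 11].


d = sum of absolute differences: |8-12|=4 + |8--6|=14 + |0-11|=11 = 29.

29


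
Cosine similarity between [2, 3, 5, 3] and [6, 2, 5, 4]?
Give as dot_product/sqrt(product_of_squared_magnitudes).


dot = 55. |a|^2 = 47, |b|^2 = 81. cos = 55/sqrt(3807).

55/sqrt(3807)


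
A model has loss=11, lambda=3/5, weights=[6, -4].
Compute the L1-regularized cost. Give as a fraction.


L1 norm = sum(|w|) = 10. J = 11 + 3/5 * 10 = 17.

17


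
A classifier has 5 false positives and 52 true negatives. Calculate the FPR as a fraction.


FPR = FP / (FP + TN) = 5 / 57 = 5/57.

5/57


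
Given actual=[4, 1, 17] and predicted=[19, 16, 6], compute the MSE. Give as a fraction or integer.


MSE = (1/3) * ((4-19)^2=225 + (1-16)^2=225 + (17-6)^2=121). Sum = 571. MSE = 571/3.

571/3


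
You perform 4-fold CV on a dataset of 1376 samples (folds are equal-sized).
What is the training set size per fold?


Each validation fold has 1376/4 = 344 samples. Training set = 1376 - 344 = 1032.

1032


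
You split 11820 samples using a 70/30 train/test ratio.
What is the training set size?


Test set = 11820 * 30% = 3546. Training set = 11820 - 3546 = 8274.

8274


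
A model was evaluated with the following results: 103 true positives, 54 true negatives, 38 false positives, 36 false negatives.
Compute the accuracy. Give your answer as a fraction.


Accuracy = (TP + TN) / (TP + TN + FP + FN) = (103 + 54) / 231 = 157/231.

157/231


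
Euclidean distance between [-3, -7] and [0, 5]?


d = sqrt(sum of squared differences). (-3-0)^2=9, (-7-5)^2=144. Sum = 153.

sqrt(153)


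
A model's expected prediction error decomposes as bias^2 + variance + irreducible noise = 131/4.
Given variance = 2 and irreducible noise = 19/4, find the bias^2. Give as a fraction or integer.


Total error = bias^2 + variance + irreducible noise. So bias^2 = 131/4 - 2 - 19/4 = 26.

26


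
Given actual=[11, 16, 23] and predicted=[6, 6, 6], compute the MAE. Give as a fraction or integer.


MAE = (1/3) * (|11-6|=5 + |16-6|=10 + |23-6|=17). Sum = 32. MAE = 32/3.

32/3
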